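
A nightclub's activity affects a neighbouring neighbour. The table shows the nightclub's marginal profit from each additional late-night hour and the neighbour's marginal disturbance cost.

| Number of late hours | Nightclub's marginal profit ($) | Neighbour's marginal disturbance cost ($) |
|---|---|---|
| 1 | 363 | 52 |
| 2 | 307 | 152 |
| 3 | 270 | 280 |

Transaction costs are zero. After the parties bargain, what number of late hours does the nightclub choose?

Bargaining reaches the level where marginal profit last exceeds marginal disturbance cost.
That holds through level 2 (307 ≥ 152) but not at 3 (270 < 280).

2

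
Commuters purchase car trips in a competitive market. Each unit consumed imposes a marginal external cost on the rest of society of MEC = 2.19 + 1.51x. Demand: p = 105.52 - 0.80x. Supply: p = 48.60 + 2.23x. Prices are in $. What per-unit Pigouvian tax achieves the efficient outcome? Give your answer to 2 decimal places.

Social marginal benefit = demand − MEC = 103.33 - 2.31x.
Set SMB = MC: 103.33 - 2.31x = 48.60 + 2.23x → x* = 12.0551.
The Pigouvian tax equals MEC at x*: 2.19 + 1.51×12.0551 = 20.3932.

tax = $20.39 per unit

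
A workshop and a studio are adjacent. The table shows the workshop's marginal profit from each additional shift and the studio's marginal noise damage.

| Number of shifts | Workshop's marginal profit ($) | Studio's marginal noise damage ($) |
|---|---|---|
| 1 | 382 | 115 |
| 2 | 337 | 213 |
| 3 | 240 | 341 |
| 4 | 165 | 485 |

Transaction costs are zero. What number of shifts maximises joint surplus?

Bargaining reaches the level where marginal profit last exceeds marginal noise damage.
That holds through level 2 (337 ≥ 213) but not at 3 (240 < 341).

2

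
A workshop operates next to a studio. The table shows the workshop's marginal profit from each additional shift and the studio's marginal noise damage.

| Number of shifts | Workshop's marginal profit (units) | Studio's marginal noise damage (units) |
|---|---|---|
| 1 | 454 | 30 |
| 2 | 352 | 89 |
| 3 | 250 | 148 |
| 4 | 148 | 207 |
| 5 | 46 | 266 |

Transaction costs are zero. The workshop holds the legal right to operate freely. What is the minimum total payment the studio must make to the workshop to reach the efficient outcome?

194

Left alone the workshop would choose level 5 (marginal profit stays positive).
Efficient level: k* = 3 (marginal profit ≥ marginal noise damage through 3).
The studio must at least cover the workshop's forgone profit from cutting 5→3: 148 + 46 = 194.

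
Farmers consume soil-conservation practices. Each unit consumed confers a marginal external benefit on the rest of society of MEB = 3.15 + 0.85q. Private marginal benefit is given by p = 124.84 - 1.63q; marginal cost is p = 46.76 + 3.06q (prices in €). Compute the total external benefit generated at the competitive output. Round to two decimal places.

Market equilibrium (private): 46.76 + 3.06q = 124.84 - 1.63q → q_m = 16.6482.
Total external benefit = ∫₀^{q_m} (3.15 + 0.85q) dq = 3.15×16.6482 + ½×0.85×16.6482² = 170.2359.

€170.24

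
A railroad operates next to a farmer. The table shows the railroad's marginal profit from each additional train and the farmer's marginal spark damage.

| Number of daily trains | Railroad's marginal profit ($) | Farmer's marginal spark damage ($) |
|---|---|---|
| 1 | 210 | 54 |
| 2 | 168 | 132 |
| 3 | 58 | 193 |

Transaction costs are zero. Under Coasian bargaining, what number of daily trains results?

2

Bargaining reaches the level where marginal profit last exceeds marginal spark damage.
That holds through level 2 (168 ≥ 132) but not at 3 (58 < 193).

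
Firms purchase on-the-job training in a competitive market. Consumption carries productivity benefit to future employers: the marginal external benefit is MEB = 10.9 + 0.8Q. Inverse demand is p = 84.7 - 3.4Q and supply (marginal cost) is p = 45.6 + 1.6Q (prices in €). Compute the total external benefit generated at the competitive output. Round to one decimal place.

Market equilibrium (private): 45.6 + 1.6Q = 84.7 - 3.4Q → Q_m = 7.8200.
Total external benefit = ∫₀^{Q_m} (10.9 + 0.8Q) dQ = 10.9×7.8200 + ½×0.8×7.8200² = 109.6990.

€109.7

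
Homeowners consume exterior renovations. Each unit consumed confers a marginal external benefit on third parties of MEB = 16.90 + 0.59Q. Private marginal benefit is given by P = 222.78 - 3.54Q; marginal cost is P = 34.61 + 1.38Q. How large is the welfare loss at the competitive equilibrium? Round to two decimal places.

Market equilibrium (private): 34.61 + 1.38Q = 222.78 - 3.54Q → Q_m = 38.2459.
Social marginal benefit = demand + MEB = 239.68 - 2.95Q.
Set SMB = MC: 239.68 - 2.95Q = 34.61 + 1.38Q → Q* = 47.3603.
The loss is the area between SMB and MC from Q* to Q_m; with linear curves that's a triangle of height MEB(Q_m).
DWL = ½ × 9.1144 × 39.4651 = 179.8504.

DWL = 179.85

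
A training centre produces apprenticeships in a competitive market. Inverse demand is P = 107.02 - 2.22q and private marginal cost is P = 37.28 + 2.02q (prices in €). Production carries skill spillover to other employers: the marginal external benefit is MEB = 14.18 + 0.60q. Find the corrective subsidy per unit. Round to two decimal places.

Social marginal cost = private MC − MEB = 23.10 + 1.42q.
Set SMC = demand: 23.10 + 1.42q = 107.02 - 2.22q → q* = 23.0549.
The Pigouvian subsidy equals MEB at q*: 14.18 + 0.60×23.0549 = 28.0129.

subsidy = €28.01 per unit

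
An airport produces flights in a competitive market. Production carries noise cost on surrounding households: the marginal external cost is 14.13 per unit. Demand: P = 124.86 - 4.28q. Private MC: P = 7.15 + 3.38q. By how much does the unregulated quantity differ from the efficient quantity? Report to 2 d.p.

Market equilibrium (private): 7.15 + 3.38q = 124.86 - 4.28q → q_m = 15.3668.
Social marginal cost = private MC + MEC = 21.28 + 3.38q.
Set SMC = demand: 21.28 + 3.38q = 124.86 - 4.28q → q* = 13.5222.
Gap = |15.3668 − 13.5222| = 1.8446.

1.84 units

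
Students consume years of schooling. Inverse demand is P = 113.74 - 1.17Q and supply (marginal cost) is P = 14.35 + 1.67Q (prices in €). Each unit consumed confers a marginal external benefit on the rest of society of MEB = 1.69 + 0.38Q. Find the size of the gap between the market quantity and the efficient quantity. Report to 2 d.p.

6.09 units

Market equilibrium (private): 14.35 + 1.67Q = 113.74 - 1.17Q → Q_m = 34.9965.
Social marginal benefit = demand + MEB = 115.43 - 0.79Q.
Set SMB = MC: 115.43 - 0.79Q = 14.35 + 1.67Q → Q* = 41.0894.
Gap = |34.9965 − 41.0894| = 6.0929.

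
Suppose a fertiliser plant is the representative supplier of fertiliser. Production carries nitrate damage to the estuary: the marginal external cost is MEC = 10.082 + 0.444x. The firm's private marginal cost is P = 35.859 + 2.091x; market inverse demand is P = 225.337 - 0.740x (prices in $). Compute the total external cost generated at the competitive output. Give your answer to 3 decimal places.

$1669.253

Market equilibrium (private): 35.859 + 2.091x = 225.337 - 0.740x → x_m = 66.9297.
Total external cost = ∫₀^{x_m} (10.082 + 0.444x) dx = 10.082×66.9297 + ½×0.444×66.9297² = 1669.2530.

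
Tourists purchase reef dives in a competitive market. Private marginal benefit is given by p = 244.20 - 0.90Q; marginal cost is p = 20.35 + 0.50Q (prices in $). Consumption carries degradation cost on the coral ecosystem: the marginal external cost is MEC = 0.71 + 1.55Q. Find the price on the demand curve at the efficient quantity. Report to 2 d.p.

Social marginal benefit = demand − MEC = 243.49 - 2.45Q.
Set SMB = MC: 243.49 - 2.45Q = 20.35 + 0.50Q → Q* = 75.6407.
Consumer price on the demand curve at Q*: 244.20 − 0.90×75.6407 = 176.1234.

P = $176.12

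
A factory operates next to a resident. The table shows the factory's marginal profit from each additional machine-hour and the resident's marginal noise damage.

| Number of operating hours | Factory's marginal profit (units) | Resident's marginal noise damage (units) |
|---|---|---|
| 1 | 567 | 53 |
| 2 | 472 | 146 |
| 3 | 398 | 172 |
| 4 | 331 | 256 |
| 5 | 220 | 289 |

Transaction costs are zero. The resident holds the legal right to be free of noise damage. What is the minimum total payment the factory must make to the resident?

Efficient level: marginal profit ≥ marginal noise damage through level 4, so k* = 4.
With the resident holding the right, the factory must at least compensate total damage at k*: 53 + 146 + 172 + 256 = 627.

627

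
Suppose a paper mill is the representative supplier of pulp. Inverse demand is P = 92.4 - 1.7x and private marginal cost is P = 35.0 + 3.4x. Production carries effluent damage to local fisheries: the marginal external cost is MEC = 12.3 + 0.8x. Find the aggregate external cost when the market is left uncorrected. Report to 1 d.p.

Market equilibrium (private): 35.0 + 3.4x = 92.4 - 1.7x → x_m = 11.2549.
Total external cost = ∫₀^{x_m} (12.3 + 0.8x) dx = 12.3×11.2549 + ½×0.8×11.2549² = 189.1044.

189.1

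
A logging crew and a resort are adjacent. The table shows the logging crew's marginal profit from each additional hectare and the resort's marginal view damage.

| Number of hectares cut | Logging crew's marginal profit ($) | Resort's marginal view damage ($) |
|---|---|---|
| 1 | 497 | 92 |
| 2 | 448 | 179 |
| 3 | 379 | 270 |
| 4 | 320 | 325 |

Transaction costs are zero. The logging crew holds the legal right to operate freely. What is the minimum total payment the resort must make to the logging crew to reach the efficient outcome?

Left alone the logging crew would choose level 4 (marginal profit stays positive).
Efficient level: k* = 3 (marginal profit ≥ marginal view damage through 3).
The resort must at least cover the logging crew's forgone profit from cutting 4→3: 320 = 320.

$320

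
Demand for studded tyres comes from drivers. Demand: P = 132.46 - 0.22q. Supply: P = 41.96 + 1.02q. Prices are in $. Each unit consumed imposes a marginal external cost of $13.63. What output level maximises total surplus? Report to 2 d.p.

q* = 61.99

Social marginal benefit = demand − MEC = 118.83 - 0.22q.
Set SMB = MC: 118.83 - 0.22q = 41.96 + 1.02q → q* = 61.9919.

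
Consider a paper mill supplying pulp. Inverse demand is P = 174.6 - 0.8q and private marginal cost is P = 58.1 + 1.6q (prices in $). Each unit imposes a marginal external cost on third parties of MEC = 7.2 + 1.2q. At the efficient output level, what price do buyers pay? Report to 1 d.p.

Social marginal cost = private MC + MEC = 65.3 + 2.8q.
Set SMC = demand: 65.3 + 2.8q = 174.6 - 0.8q → q* = 30.3611.
Consumer price on the demand curve at q*: 174.6 − 0.8×30.3611 = 150.3111.

P = $150.3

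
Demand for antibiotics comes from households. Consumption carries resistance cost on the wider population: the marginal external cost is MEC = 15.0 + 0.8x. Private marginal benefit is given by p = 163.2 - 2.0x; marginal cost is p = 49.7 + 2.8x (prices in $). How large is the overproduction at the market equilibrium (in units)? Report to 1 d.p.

6.1 units

Market equilibrium (private): 49.7 + 2.8x = 163.2 - 2.0x → x_m = 23.6458.
Social marginal benefit = demand − MEC = 148.2 - 2.8x.
Set SMB = MC: 148.2 - 2.8x = 49.7 + 2.8x → x* = 17.5893.
Gap = |23.6458 − 17.5893| = 6.0565.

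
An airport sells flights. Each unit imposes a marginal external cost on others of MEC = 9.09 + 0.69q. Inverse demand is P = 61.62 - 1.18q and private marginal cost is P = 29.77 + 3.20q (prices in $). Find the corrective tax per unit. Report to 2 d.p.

tax = $12.19 per unit

Social marginal cost = private MC + MEC = 38.86 + 3.89q.
Set SMC = demand: 38.86 + 3.89q = 61.62 - 1.18q → q* = 4.4892.
The Pigouvian tax equals MEC at q*: 9.09 + 0.69×4.4892 = 12.1875.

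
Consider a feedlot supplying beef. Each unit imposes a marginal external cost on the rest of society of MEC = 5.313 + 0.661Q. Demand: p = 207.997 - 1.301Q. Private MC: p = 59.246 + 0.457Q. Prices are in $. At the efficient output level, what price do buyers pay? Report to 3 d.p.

P = $130.852

Social marginal cost = private MC + MEC = 64.559 + 1.118Q.
Set SMC = demand: 64.559 + 1.118Q = 207.997 - 1.301Q → Q* = 59.2964.
Consumer price on the demand curve at Q*: 207.997 − 1.301×59.2964 = 130.8524.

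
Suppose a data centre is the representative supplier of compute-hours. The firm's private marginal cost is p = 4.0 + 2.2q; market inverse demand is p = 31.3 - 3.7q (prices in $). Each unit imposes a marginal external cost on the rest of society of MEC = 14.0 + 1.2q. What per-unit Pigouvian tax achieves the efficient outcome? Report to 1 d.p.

tax = $16.2 per unit

Social marginal cost = private MC + MEC = 18.0 + 3.4q.
Set SMC = demand: 18.0 + 3.4q = 31.3 - 3.7q → q* = 1.8732.
The Pigouvian tax equals MEC at q*: 14.0 + 1.2×1.8732 = 16.2478.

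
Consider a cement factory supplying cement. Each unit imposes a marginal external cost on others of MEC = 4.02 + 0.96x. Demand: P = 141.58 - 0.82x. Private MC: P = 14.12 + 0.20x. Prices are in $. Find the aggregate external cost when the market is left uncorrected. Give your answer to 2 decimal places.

$7997.64

Market equilibrium (private): 14.12 + 0.20x = 141.58 - 0.82x → x_m = 124.9608.
Total external cost = ∫₀^{x_m} (4.02 + 0.96x) dx = 4.02×124.9608 + ½×0.96×124.9608² = 7997.6392.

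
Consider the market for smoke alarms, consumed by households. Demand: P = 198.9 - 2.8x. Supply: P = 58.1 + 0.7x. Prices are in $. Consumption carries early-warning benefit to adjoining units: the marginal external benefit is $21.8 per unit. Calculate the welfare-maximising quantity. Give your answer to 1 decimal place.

Social marginal benefit = demand + MEB = 220.7 - 2.8x.
Set SMB = MC: 220.7 - 2.8x = 58.1 + 0.7x → x* = 46.4571.

x* = 46.5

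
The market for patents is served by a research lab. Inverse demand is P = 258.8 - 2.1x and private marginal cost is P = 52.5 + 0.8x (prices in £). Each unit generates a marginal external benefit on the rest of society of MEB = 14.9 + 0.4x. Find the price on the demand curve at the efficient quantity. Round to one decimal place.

Social marginal cost = private MC − MEB = 37.6 + 0.4x.
Set SMC = demand: 37.6 + 0.4x = 258.8 - 2.1x → x* = 88.4800.
Consumer price on the demand curve at x*: 258.8 − 2.1×88.4800 = 72.9920.

P = £73.0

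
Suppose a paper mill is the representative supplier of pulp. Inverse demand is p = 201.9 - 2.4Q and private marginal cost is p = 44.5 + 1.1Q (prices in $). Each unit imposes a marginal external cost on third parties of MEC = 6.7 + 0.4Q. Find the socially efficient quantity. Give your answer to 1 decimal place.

Q* = 38.6

Social marginal cost = private MC + MEC = 51.2 + 1.5Q.
Set SMC = demand: 51.2 + 1.5Q = 201.9 - 2.4Q → Q* = 38.6410.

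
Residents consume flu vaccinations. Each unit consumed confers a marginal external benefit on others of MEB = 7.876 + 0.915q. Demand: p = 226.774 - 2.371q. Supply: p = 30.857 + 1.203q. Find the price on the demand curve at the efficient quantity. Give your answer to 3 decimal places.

P = 45.054

Social marginal benefit = demand + MEB = 234.650 - 1.456q.
Set SMB = MC: 234.650 - 1.456q = 30.857 + 1.203q → q* = 76.6427.
Consumer price on the demand curve at q*: 226.774 − 2.371×76.6427 = 45.0542.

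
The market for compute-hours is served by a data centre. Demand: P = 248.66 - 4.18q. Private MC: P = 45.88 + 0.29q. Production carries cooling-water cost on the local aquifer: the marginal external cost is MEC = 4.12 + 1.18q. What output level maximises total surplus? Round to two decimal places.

q* = 35.16

Social marginal cost = private MC + MEC = 50.00 + 1.47q.
Set SMC = demand: 50.00 + 1.47q = 248.66 - 4.18q → q* = 35.1611.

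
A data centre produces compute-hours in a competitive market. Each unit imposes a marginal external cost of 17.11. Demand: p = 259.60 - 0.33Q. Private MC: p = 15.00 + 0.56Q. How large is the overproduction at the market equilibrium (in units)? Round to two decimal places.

19.22 units

Market equilibrium (private): 15.00 + 0.56Q = 259.60 - 0.33Q → Q_m = 274.8315.
Social marginal cost = private MC + MEC = 32.11 + 0.56Q.
Set SMC = demand: 32.11 + 0.56Q = 259.60 - 0.33Q → Q* = 255.6067.
Gap = |274.8315 − 255.6067| = 19.2248.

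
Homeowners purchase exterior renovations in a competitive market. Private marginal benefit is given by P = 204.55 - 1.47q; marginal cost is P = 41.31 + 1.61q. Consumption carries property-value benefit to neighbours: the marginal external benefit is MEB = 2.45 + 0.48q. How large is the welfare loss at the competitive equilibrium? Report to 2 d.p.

DWL = 149.59

Market equilibrium (private): 41.31 + 1.61q = 204.55 - 1.47q → q_m = 53.0000.
Social marginal benefit = demand + MEB = 207.00 - 0.99q.
Set SMB = MC: 207.00 - 0.99q = 41.31 + 1.61q → q* = 63.7269.
Between q* and q_m the wedge SMB − MC runs linearly from 0 to MEB(q_m), so the loss is a triangle.
DWL = ½ × 10.7269 × 27.8900 = 149.5866.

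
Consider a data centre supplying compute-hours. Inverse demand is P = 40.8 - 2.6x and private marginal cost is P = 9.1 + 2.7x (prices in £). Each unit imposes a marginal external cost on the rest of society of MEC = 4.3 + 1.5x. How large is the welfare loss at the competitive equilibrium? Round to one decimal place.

Market equilibrium (private): 9.1 + 2.7x = 40.8 - 2.6x → x_m = 5.9811.
Social marginal cost = private MC + MEC = 13.4 + 4.2x.
Set SMC = demand: 13.4 + 4.2x = 40.8 - 2.6x → x* = 4.0294.
Height of the DWL triangle at x_m is SMC(x_m) − demand(x_m) = MEC(x_m) = 13.2717.
DWL = ½ × 1.9517 × 13.2717 = 12.9512.

DWL = £13.0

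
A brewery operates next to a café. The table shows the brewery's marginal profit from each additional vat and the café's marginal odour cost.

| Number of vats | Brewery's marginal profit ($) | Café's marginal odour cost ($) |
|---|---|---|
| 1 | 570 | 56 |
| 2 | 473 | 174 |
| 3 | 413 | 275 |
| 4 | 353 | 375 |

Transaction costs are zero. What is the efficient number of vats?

3

Bargaining reaches the level where marginal profit last exceeds marginal odour cost.
That holds through level 3 (413 ≥ 275) but not at 4 (353 < 375).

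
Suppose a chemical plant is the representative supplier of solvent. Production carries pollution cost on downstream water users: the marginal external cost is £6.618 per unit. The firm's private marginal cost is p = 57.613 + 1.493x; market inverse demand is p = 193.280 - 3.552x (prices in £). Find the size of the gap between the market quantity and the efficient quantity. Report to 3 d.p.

1.312 units

Market equilibrium (private): 57.613 + 1.493x = 193.280 - 3.552x → x_m = 26.8914.
Social marginal cost = private MC + MEC = 64.231 + 1.493x.
Set SMC = demand: 64.231 + 1.493x = 193.280 - 3.552x → x* = 25.5796.
Gap = |26.8914 − 25.5796| = 1.3118.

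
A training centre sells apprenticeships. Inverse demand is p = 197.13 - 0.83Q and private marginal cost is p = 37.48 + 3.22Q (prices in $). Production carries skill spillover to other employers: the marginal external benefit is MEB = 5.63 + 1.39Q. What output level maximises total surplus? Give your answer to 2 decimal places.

Q* = 62.14

Social marginal cost = private MC − MEB = 31.85 + 1.83Q.
Set SMC = demand: 31.85 + 1.83Q = 197.13 - 0.83Q → Q* = 62.1353.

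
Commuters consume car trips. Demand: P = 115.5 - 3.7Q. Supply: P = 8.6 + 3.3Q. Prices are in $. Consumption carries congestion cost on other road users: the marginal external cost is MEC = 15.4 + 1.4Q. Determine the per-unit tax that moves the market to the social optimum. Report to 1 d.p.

Social marginal benefit = demand − MEC = 100.1 - 5.1Q.
Set SMB = MC: 100.1 - 5.1Q = 8.6 + 3.3Q → Q* = 10.8929.
The Pigouvian tax equals MEC at Q*: 15.4 + 1.4×10.8929 = 30.6501.

tax = $30.7 per unit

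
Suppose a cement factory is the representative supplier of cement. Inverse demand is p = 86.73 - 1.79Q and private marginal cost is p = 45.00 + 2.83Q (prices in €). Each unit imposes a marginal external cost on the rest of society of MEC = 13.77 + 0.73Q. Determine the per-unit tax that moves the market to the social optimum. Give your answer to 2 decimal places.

tax = €17.59 per unit

Social marginal cost = private MC + MEC = 58.77 + 3.56Q.
Set SMC = demand: 58.77 + 3.56Q = 86.73 - 1.79Q → Q* = 5.2262.
The Pigouvian tax equals MEC at Q*: 13.77 + 0.73×5.2262 = 17.5851.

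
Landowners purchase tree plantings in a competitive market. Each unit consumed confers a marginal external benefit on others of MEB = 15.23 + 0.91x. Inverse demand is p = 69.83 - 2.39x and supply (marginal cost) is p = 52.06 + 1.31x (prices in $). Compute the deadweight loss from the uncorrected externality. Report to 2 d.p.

Market equilibrium (private): 52.06 + 1.31x = 69.83 - 2.39x → x_m = 4.8027.
Social marginal benefit = demand + MEB = 85.06 - 1.48x.
Set SMB = MC: 85.06 - 1.48x = 52.06 + 1.31x → x* = 11.8280.
Between x* and x_m the wedge SMB − MC runs linearly from 0 to MEB(x_m), so the loss is a triangle.
DWL = ½ × 7.0253 × 19.6005 = 68.8497.

DWL = $68.85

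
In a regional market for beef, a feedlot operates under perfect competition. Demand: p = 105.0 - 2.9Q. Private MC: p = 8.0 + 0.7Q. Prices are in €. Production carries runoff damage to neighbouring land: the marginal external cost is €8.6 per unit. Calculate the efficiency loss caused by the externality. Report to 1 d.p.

Market equilibrium (private): 8.0 + 0.7Q = 105.0 - 2.9Q → Q_m = 26.9444.
Social marginal cost = private MC + MEC = 16.6 + 0.7Q.
Set SMC = demand: 16.6 + 0.7Q = 105.0 - 2.9Q → Q* = 24.5556.
The loss is the area between SMC and demand from Q* to Q_m; with linear curves that's a triangle of height MEC(Q_m).
DWL = ½ × 2.3888 × 8.6000 = 10.2718.

DWL = €10.3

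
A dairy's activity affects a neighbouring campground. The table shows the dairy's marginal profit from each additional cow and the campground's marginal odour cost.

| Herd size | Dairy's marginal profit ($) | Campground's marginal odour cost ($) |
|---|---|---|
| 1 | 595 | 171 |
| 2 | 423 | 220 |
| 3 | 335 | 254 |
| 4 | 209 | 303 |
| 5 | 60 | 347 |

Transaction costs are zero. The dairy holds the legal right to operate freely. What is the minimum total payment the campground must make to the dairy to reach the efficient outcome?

Left alone the dairy would choose level 5 (marginal profit stays positive).
Efficient level: k* = 3 (marginal profit ≥ marginal odour cost through 3).
The campground must at least cover the dairy's forgone profit from cutting 5→3: 209 + 60 = 269.

$269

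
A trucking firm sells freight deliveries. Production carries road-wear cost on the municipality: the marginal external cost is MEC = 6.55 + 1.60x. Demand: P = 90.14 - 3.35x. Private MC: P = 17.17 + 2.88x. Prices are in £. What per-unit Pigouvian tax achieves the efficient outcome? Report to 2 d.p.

tax = £20.12 per unit

Social marginal cost = private MC + MEC = 23.72 + 4.48x.
Set SMC = demand: 23.72 + 4.48x = 90.14 - 3.35x → x* = 8.4828.
The Pigouvian tax equals MEC at x*: 6.55 + 1.60×8.4828 = 20.1225.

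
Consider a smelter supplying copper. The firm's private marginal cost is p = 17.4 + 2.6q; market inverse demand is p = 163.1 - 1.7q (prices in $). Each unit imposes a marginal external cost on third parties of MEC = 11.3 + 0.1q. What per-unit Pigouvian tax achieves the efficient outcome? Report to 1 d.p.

Social marginal cost = private MC + MEC = 28.7 + 2.7q.
Set SMC = demand: 28.7 + 2.7q = 163.1 - 1.7q → q* = 30.5455.
The Pigouvian tax equals MEC at q*: 11.3 + 0.1×30.5455 = 14.3546.

tax = $14.4 per unit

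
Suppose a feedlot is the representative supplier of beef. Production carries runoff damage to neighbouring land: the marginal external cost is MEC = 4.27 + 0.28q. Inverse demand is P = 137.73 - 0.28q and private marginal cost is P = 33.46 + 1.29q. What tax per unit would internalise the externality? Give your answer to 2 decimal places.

Social marginal cost = private MC + MEC = 37.73 + 1.57q.
Set SMC = demand: 37.73 + 1.57q = 137.73 - 0.28q → q* = 54.0541.
The Pigouvian tax equals MEC at q*: 4.27 + 0.28×54.0541 = 19.4051.

tax = 19.41 per unit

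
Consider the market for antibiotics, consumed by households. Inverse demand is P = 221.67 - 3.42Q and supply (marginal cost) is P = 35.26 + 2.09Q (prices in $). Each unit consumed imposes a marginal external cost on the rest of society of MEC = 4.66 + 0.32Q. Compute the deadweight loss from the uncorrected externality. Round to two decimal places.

Market equilibrium (private): 35.26 + 2.09Q = 221.67 - 3.42Q → Q_m = 33.8312.
Social marginal benefit = demand − MEC = 217.01 - 3.74Q.
Set SMB = MC: 217.01 - 3.74Q = 35.26 + 2.09Q → Q* = 31.1750.
The welfare-loss triangle has base |Q_m − Q*| and height MEC(Q_m) (the vertical gap between SMB and MC is zero at Q* and MEC at Q_m).
DWL = ½ × 2.6562 × 15.4860 = 20.5670.

DWL = $20.57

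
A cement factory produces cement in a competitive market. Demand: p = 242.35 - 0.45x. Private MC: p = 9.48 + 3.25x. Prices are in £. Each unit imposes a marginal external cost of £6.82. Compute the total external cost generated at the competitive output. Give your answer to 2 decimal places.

£429.24

Market equilibrium (private): 9.48 + 3.25x = 242.35 - 0.45x → x_m = 62.9378.
Total external cost = MEC × x_m = 6.82 × 62.9378 = 429.2358.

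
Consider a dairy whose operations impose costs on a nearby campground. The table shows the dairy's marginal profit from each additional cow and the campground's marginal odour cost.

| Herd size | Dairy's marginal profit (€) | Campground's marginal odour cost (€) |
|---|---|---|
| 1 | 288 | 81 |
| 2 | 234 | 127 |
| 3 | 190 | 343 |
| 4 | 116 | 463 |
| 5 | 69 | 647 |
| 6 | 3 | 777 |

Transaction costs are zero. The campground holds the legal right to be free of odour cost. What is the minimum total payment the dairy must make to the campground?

€208

Efficient level: marginal profit ≥ marginal odour cost through level 2, so k* = 2.
With the campground holding the right, the dairy must at least compensate total damage at k*: 81 + 127 = 208.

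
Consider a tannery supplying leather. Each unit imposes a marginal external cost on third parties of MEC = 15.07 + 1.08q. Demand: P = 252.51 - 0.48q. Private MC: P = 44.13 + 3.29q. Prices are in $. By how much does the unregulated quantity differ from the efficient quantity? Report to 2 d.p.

Market equilibrium (private): 44.13 + 3.29q = 252.51 - 0.48q → q_m = 55.2732.
Social marginal cost = private MC + MEC = 59.20 + 4.37q.
Set SMC = demand: 59.20 + 4.37q = 252.51 - 0.48q → q* = 39.8577.
Gap = |55.2732 − 39.8577| = 15.4155.

15.42 units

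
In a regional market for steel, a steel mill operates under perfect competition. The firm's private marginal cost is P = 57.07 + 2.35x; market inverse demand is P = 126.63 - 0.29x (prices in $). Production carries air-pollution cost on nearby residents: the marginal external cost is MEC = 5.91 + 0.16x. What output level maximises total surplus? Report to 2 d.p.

Social marginal cost = private MC + MEC = 62.98 + 2.51x.
Set SMC = demand: 62.98 + 2.51x = 126.63 - 0.29x → x* = 22.7321.

x* = 22.73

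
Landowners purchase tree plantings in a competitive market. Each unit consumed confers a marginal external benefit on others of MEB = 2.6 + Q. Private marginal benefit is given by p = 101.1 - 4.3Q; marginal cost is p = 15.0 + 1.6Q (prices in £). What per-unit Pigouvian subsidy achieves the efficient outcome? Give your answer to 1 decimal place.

subsidy = £20.7 per unit

Social marginal benefit = demand + MEB = 103.7 - 3.3Q.
Set SMB = MC: 103.7 - 3.3Q = 15.0 + 1.6Q → Q* = 18.1020.
The Pigouvian subsidy equals MEB at Q*: 2.6 + 1.0×18.1020 = 20.7020.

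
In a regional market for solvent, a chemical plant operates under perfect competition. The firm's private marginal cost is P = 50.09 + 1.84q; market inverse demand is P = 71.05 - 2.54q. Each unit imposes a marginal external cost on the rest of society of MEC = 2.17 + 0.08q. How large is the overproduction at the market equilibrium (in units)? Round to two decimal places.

0.57 units

Market equilibrium (private): 50.09 + 1.84q = 71.05 - 2.54q → q_m = 4.7854.
Social marginal cost = private MC + MEC = 52.26 + 1.92q.
Set SMC = demand: 52.26 + 1.92q = 71.05 - 2.54q → q* = 4.2130.
Gap = |4.7854 − 4.2130| = 0.5724.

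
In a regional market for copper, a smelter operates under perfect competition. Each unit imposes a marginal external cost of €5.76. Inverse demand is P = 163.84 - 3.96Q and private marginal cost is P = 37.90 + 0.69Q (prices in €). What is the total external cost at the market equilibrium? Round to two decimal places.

€156.00

Market equilibrium (private): 37.90 + 0.69Q = 163.84 - 3.96Q → Q_m = 27.0839.
Total external cost = MEC × Q_m = 5.76 × 27.0839 = 156.0033.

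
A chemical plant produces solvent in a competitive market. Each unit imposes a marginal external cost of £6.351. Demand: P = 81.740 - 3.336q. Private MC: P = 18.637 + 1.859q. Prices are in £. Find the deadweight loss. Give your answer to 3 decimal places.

DWL = £3.882

Market equilibrium (private): 18.637 + 1.859q = 81.740 - 3.336q → q_m = 12.1469.
Social marginal cost = private MC + MEC = 24.988 + 1.859q.
Set SMC = demand: 24.988 + 1.859q = 81.740 - 3.336q → q* = 10.9244.
The loss is the area between SMC and demand from q* to q_m; with linear curves that's a triangle of height MEC(q_m).
DWL = ½ × 1.2225 × 6.3510 = 3.8820.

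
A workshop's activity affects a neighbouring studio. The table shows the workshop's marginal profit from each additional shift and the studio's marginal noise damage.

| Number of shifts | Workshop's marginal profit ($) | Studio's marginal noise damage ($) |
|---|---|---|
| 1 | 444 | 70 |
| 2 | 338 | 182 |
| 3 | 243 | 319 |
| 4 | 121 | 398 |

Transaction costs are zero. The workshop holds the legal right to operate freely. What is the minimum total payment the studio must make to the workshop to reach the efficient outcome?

$364

Left alone the workshop would choose level 4 (marginal profit stays positive).
Efficient level: k* = 2 (marginal profit ≥ marginal noise damage through 2).
The studio must at least cover the workshop's forgone profit from cutting 4→2: 243 + 121 = 364.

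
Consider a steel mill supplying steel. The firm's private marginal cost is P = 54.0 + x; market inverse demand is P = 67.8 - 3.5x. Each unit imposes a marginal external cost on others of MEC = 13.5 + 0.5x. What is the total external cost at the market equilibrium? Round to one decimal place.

Market equilibrium (private): 54.0 + x = 67.8 - 3.5x → x_m = 3.0667.
Total external cost = ∫₀^{x_m} (13.5 + 0.5x) dx = 13.5×3.0667 + ½×0.5×3.0667² = 43.7516.

43.8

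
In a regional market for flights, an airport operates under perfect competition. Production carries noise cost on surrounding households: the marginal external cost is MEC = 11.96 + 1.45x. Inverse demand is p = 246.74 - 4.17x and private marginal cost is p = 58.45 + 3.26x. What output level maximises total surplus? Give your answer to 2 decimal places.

Social marginal cost = private MC + MEC = 70.41 + 4.71x.
Set SMC = demand: 70.41 + 4.71x = 246.74 - 4.17x → x* = 19.8570.

x* = 19.86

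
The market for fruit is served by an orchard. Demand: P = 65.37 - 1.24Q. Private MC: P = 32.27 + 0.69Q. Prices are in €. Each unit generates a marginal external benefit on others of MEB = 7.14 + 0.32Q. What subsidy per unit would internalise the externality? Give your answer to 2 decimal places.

subsidy = €15.14 per unit

Social marginal cost = private MC − MEB = 25.13 + 0.37Q.
Set SMC = demand: 25.13 + 0.37Q = 65.37 - 1.24Q → Q* = 24.9938.
The Pigouvian subsidy equals MEB at Q*: 7.14 + 0.32×24.9938 = 15.1380.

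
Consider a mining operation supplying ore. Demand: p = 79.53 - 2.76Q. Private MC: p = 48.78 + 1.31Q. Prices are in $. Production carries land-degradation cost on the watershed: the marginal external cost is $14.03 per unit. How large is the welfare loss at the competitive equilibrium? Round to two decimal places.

DWL = $24.18

Market equilibrium (private): 48.78 + 1.31Q = 79.53 - 2.76Q → Q_m = 7.5553.
Social marginal cost = private MC + MEC = 62.81 + 1.31Q.
Set SMC = demand: 62.81 + 1.31Q = 79.53 - 2.76Q → Q* = 4.1081.
Height of the DWL triangle at Q_m is SMC(Q_m) − demand(Q_m) = MEC(Q_m) = 14.0300.
DWL = ½ × 3.4472 × 14.0300 = 24.1821.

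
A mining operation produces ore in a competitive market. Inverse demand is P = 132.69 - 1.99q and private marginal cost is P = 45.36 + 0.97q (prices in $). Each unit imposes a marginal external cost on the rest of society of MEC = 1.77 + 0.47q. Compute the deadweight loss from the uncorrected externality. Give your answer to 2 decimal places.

Market equilibrium (private): 45.36 + 0.97q = 132.69 - 1.99q → q_m = 29.5034.
Social marginal cost = private MC + MEC = 47.13 + 1.44q.
Set SMC = demand: 47.13 + 1.44q = 132.69 - 1.99q → q* = 24.9446.
Height of the DWL triangle at q_m is SMC(q_m) − demand(q_m) = MEC(q_m) = 15.6366.
DWL = ½ × 4.5588 × 15.6366 = 35.6421.

DWL = $35.64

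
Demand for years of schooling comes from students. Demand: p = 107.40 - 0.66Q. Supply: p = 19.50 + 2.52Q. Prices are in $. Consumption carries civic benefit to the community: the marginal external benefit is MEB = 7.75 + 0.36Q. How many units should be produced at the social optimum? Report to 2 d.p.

Social marginal benefit = demand + MEB = 115.15 - 0.30Q.
Set SMB = MC: 115.15 - 0.30Q = 19.50 + 2.52Q → Q* = 33.9184.

Q* = 33.92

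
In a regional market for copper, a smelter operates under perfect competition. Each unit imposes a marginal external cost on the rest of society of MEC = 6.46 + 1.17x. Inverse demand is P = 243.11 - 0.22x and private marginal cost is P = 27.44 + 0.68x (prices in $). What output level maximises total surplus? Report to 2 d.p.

x* = 101.07

Social marginal cost = private MC + MEC = 33.90 + 1.85x.
Set SMC = demand: 33.90 + 1.85x = 243.11 - 0.22x → x* = 101.0676.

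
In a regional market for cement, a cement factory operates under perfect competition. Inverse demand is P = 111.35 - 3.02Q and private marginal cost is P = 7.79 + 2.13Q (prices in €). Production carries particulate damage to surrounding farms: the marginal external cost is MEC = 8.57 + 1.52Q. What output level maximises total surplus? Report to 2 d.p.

Social marginal cost = private MC + MEC = 16.36 + 3.65Q.
Set SMC = demand: 16.36 + 3.65Q = 111.35 - 3.02Q → Q* = 14.2414.

Q* = 14.24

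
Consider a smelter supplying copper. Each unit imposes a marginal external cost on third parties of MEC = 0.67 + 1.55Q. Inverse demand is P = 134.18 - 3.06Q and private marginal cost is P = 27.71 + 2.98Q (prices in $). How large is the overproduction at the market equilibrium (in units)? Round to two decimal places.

Market equilibrium (private): 27.71 + 2.98Q = 134.18 - 3.06Q → Q_m = 17.6275.
Social marginal cost = private MC + MEC = 28.38 + 4.53Q.
Set SMC = demand: 28.38 + 4.53Q = 134.18 - 3.06Q → Q* = 13.9394.
Gap = |17.6275 − 13.9394| = 3.6881.

3.69 units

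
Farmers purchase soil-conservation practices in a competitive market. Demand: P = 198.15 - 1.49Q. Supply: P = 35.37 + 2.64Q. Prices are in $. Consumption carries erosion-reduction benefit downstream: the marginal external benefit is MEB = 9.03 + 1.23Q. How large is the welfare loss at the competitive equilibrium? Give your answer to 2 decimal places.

DWL = $570.23

Market equilibrium (private): 35.37 + 2.64Q = 198.15 - 1.49Q → Q_m = 39.4140.
Social marginal benefit = demand + MEB = 207.18 - 0.26Q.
Set SMB = MC: 207.18 - 0.26Q = 35.37 + 2.64Q → Q* = 59.2448.
Between Q* and Q_m the wedge SMB − MC runs linearly from 0 to MEB(Q_m), so the loss is a triangle.
DWL = ½ × 19.8308 × 57.5093 = 570.2277.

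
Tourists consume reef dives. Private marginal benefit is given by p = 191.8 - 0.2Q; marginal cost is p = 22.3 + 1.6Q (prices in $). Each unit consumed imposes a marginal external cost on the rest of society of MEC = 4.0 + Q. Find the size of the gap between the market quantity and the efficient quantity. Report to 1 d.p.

35.1 units

Market equilibrium (private): 22.3 + 1.6Q = 191.8 - 0.2Q → Q_m = 94.1667.
Social marginal benefit = demand − MEC = 187.8 - 1.2Q.
Set SMB = MC: 187.8 - 1.2Q = 22.3 + 1.6Q → Q* = 59.1071.
Gap = |94.1667 − 59.1071| = 35.0596.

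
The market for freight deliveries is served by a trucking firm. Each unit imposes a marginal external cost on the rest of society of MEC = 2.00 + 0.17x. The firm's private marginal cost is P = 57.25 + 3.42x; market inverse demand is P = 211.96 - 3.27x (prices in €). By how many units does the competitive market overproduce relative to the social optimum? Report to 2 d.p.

Market equilibrium (private): 57.25 + 3.42x = 211.96 - 3.27x → x_m = 23.1256.
Social marginal cost = private MC + MEC = 59.25 + 3.59x.
Set SMC = demand: 59.25 + 3.59x = 211.96 - 3.27x → x* = 22.2609.
Gap = |23.1256 − 22.2609| = 0.8647.

0.86 units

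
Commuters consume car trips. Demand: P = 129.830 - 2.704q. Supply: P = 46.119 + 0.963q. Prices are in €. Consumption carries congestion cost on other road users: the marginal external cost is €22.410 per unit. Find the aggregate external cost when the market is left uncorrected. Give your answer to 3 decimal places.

€511.580

Market equilibrium (private): 46.119 + 0.963q = 129.830 - 2.704q → q_m = 22.8282.
Total external cost = MEC × q_m = 22.410 × 22.8282 = 511.5800.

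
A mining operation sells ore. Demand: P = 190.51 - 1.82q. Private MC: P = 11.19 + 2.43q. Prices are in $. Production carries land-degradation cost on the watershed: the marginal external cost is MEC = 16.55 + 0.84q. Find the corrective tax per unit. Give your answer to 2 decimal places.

tax = $43.41 per unit

Social marginal cost = private MC + MEC = 27.74 + 3.27q.
Set SMC = demand: 27.74 + 3.27q = 190.51 - 1.82q → q* = 31.9784.
The Pigouvian tax equals MEC at q*: 16.55 + 0.84×31.9784 = 43.4119.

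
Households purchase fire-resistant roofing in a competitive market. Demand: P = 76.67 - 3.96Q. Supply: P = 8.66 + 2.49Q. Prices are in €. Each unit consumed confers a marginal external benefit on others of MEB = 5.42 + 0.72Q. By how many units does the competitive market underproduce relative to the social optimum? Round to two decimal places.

Market equilibrium (private): 8.66 + 2.49Q = 76.67 - 3.96Q → Q_m = 10.5442.
Social marginal benefit = demand + MEB = 82.09 - 3.24Q.
Set SMB = MC: 82.09 - 3.24Q = 8.66 + 2.49Q → Q* = 12.8150.
Gap = |10.5442 − 12.8150| = 2.2708.

2.27 units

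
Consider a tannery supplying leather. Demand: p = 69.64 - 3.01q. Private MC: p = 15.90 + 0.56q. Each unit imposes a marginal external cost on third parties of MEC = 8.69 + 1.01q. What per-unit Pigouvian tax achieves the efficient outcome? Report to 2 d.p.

Social marginal cost = private MC + MEC = 24.59 + 1.57q.
Set SMC = demand: 24.59 + 1.57q = 69.64 - 3.01q → q* = 9.8362.
The Pigouvian tax equals MEC at q*: 8.69 + 1.01×9.8362 = 18.6246.

tax = 18.62 per unit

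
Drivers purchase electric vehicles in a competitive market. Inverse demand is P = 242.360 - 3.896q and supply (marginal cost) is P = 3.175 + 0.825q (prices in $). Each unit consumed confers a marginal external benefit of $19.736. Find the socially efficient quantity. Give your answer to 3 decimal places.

Social marginal benefit = demand + MEB = 262.096 - 3.896q.
Set SMB = MC: 262.096 - 3.896q = 3.175 + 0.825q → q* = 54.8445.

q* = 54.845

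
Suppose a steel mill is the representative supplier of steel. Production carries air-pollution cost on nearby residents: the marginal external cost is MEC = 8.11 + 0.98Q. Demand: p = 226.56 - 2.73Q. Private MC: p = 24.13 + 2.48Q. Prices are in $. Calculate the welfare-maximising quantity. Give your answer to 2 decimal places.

Social marginal cost = private MC + MEC = 32.24 + 3.46Q.
Set SMC = demand: 32.24 + 3.46Q = 226.56 - 2.73Q → Q* = 31.3926.

Q* = 31.39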